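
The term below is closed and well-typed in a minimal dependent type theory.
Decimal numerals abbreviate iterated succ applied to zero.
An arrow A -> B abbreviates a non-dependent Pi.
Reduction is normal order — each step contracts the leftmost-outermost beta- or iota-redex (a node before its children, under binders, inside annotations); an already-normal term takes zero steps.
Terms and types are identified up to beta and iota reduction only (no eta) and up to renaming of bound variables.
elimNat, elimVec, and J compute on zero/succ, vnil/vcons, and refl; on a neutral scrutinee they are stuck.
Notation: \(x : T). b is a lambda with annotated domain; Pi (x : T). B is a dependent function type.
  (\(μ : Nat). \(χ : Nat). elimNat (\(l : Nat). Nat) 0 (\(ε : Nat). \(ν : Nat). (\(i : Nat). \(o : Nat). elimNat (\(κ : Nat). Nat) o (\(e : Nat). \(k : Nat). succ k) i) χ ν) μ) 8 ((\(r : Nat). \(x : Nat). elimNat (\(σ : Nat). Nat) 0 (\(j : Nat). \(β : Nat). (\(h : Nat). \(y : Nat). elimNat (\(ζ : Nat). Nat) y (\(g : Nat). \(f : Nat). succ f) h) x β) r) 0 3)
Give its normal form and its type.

resulting normal form:
  0
type:
  Nat
observation: the term reaches its normal form after 75 normal-order steps.


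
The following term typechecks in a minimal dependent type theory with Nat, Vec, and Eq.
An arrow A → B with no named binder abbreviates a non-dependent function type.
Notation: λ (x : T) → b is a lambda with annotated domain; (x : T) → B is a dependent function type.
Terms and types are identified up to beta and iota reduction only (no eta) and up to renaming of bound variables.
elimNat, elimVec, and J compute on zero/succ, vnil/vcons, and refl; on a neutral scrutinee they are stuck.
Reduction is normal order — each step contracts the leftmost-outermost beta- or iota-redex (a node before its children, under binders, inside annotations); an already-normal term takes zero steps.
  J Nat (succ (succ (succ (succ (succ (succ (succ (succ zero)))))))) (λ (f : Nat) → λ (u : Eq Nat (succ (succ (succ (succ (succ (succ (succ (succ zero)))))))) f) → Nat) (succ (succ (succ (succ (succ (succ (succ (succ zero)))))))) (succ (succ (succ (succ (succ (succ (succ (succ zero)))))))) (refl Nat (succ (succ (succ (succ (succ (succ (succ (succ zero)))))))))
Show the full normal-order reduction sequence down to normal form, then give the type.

normal-order reduction:
  J Nat (succ (succ (succ (succ (succ (succ (succ (succ zero)))))))) (λ (f : Nat) → λ (u : Eq Nat (succ (succ (succ (succ (succ (succ (succ (succ zero)))))))) f) → Nat) (succ (succ (succ (succ (succ (succ (succ (succ zero)))))))) (succ (succ (succ (succ (succ (succ (succ (succ zero)))))))) (refl Nat (succ (succ (succ (succ (succ (succ (succ (succ zero)))))))))
  ~> succ (succ (succ (succ (succ (succ (succ (succ zero)))))))
type:
  Nat


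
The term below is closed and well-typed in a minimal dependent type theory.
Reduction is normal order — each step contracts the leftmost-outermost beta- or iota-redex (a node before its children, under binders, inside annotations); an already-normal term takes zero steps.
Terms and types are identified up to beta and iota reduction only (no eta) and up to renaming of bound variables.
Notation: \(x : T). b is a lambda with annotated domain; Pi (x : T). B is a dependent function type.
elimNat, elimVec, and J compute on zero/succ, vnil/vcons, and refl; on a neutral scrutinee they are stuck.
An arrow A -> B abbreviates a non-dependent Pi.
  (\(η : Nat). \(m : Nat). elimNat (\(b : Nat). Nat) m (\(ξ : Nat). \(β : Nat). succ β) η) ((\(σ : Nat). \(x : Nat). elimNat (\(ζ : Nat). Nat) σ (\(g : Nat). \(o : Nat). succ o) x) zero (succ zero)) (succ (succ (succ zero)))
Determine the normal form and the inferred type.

normal form:
  succ (succ (succ (succ zero)))
the term's type:
  Nat


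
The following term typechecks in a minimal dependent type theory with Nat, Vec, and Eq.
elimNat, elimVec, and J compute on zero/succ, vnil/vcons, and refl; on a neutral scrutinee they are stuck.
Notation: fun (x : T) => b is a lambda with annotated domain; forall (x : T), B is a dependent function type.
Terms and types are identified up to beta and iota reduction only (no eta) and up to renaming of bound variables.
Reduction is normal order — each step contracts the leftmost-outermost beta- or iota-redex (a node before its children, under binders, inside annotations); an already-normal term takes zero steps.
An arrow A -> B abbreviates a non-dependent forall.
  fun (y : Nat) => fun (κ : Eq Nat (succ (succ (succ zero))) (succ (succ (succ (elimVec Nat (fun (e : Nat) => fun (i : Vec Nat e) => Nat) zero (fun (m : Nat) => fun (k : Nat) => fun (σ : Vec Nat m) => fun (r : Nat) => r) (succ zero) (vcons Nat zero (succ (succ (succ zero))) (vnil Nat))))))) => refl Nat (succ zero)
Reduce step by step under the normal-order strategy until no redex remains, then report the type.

reduction (normal order):
  fun (y : Nat) => fun (κ : Eq Nat (succ (succ (succ zero))) (succ (succ (succ (elimVec Nat (fun (e : Nat) => fun (i : Vec Nat e) => Nat) zero (fun (m : Nat) => fun (k : Nat) => fun (σ : Vec Nat m) => fun (r : Nat) => r) (succ zero) (vcons Nat zero (succ (succ (succ zero))) (vnil Nat))))))) => refl Nat (succ zero)
  ~> fun (y : Nat) => fun (κ : Eq Nat (succ (succ (succ zero))) (succ (succ (succ ((fun (e : Nat) => fun (i : Nat) => fun (m : Vec Nat e) => fun (k : Nat) => k) zero (succ (succ (succ zero))) (vnil Nat) (elimVec Nat (fun (σ : Nat) => fun (r : Vec Nat σ) => Nat) zero (fun (j : Nat) => fun (b : Nat) => fun (ρ : Vec Nat j) => fun (ξ : Nat) => ξ) zero (vnil Nat))))))) => refl Nat (succ zero)
  ~> fun (y : Nat) => fun (κ : Eq Nat (succ (succ (succ zero))) (succ (succ (succ ((fun (e : Nat) => fun (i : Vec Nat zero) => fun (m : Nat) => m) (succ (succ (succ zero))) (vnil Nat) (elimVec Nat (fun (k : Nat) => fun (σ : Vec Nat k) => Nat) zero (fun (r : Nat) => fun (j : Nat) => fun (b : Vec Nat r) => fun (ρ : Nat) => ρ) zero (vnil Nat))))))) => refl Nat (succ zero)
  ~> fun (y : Nat) => fun (κ : Eq Nat (succ (succ (succ zero))) (succ (succ (succ ((fun (e : Vec Nat zero) => fun (i : Nat) => i) (vnil Nat) (elimVec Nat (fun (m : Nat) => fun (k : Vec Nat m) => Nat) zero (fun (σ : Nat) => fun (r : Nat) => fun (j : Vec Nat σ) => fun (b : Nat) => b) zero (vnil Nat))))))) => refl Nat (succ zero)
  ~> fun (y : Nat) => fun (κ : Eq Nat (succ (succ (succ zero))) (succ (succ (succ ((fun (e : Nat) => e) (elimVec Nat (fun (i : Nat) => fun (m : Vec Nat i) => Nat) zero (fun (k : Nat) => fun (σ : Nat) => fun (r : Vec Nat k) => fun (j : Nat) => j) zero (vnil Nat))))))) => refl Nat (succ zero)
  ~> fun (y : Nat) => fun (κ : Eq Nat (succ (succ (succ zero))) (succ (succ (succ (elimVec Nat (fun (e : Nat) => fun (i : Vec Nat e) => Nat) zero (fun (m : Nat) => fun (k : Nat) => fun (σ : Vec Nat m) => fun (r : Nat) => r) zero (vnil Nat)))))) => refl Nat (succ zero)
  ~> fun (y : Nat) => fun (κ : Eq Nat (succ (succ (succ zero))) (succ (succ (succ zero)))) => refl Nat (succ zero)
the term's type:
  Nat -> Eq Nat (succ (succ (succ zero))) (succ (succ (succ zero))) -> Eq Nat (succ zero) (succ zero)


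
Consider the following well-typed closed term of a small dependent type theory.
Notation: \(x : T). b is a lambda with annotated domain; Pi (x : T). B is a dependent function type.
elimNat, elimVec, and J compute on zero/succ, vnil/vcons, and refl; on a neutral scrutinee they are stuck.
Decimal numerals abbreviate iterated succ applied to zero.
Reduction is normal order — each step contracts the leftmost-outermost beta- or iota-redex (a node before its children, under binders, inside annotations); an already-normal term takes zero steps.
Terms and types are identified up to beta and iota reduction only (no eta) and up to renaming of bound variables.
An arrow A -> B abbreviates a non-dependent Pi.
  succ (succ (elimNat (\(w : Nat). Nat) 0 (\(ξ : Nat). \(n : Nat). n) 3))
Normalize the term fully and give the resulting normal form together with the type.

reduced normal form:
  2
inferred type:
  Nat
observation: the term reaches its normal form after 10 normal-order steps.


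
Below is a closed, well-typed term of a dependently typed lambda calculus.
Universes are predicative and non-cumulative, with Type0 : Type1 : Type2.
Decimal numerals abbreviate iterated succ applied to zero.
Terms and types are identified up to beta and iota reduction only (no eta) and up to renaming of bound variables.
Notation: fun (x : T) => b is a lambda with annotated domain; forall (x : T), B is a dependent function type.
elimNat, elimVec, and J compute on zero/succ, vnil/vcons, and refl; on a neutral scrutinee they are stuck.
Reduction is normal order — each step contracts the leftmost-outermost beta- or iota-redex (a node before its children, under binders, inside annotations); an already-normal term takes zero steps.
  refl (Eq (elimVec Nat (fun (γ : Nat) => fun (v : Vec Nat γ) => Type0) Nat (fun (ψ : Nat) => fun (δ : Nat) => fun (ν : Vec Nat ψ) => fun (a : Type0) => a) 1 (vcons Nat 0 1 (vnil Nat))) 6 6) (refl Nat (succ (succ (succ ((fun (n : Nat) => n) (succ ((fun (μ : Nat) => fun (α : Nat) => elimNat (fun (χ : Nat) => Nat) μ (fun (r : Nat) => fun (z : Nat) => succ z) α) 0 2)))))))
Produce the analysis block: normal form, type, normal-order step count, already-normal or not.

resulting normal form:
  refl (Eq Nat 6 6) (refl Nat 6)
the term's type:
  Eq (Eq Nat 6 6) (refl Nat 6) (refl Nat 6)
steps to reach normal form (normal order): 16
started in normal form: no
first redex: an elimVec iota-redex


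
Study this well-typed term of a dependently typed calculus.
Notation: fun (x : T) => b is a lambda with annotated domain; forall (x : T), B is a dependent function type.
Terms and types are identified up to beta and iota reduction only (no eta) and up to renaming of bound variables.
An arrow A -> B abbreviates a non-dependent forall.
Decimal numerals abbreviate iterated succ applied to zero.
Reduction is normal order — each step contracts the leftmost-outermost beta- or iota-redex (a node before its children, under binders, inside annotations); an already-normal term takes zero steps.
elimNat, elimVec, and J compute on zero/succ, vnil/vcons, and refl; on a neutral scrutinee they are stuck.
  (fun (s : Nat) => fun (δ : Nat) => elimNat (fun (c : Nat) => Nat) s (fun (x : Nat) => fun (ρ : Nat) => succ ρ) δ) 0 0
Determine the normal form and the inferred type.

normal form:
  0
the term's type:
  Nat


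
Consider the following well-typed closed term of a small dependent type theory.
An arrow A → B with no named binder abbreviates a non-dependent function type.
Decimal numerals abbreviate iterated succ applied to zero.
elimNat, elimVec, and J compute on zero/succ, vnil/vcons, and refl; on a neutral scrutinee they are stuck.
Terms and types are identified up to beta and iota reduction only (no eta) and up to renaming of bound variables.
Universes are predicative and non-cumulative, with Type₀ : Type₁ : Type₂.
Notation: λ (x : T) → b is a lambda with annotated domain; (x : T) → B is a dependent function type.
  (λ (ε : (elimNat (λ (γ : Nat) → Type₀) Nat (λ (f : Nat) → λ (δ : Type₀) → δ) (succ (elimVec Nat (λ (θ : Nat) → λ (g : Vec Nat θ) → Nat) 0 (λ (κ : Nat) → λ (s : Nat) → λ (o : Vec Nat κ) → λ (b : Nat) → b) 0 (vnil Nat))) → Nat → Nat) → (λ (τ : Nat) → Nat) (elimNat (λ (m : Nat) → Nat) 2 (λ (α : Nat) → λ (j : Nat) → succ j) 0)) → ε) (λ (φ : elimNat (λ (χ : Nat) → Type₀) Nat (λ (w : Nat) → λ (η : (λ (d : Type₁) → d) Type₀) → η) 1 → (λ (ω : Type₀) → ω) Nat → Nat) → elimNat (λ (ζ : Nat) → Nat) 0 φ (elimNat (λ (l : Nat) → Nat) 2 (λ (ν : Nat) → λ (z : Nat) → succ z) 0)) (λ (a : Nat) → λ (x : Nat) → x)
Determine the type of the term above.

the term's type:
  Nat


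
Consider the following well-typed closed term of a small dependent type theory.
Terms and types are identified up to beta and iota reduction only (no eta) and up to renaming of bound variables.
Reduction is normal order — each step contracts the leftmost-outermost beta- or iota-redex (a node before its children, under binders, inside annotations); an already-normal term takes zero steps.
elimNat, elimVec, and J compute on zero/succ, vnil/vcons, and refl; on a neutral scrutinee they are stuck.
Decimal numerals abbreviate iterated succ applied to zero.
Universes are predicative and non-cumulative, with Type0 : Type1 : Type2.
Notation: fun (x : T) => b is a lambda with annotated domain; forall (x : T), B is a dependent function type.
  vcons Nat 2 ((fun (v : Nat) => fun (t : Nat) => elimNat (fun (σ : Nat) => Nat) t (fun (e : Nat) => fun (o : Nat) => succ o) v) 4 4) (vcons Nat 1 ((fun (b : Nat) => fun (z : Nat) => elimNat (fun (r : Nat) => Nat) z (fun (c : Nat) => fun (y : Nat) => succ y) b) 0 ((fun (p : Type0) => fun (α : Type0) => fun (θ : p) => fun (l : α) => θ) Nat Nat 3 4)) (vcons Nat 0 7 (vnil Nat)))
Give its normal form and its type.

normal form:
  vcons Nat 2 8 (vcons Nat 1 3 (vcons Nat 0 7 (vnil Nat)))
type:
  Vec Nat 3
observation: 22 normal-order steps normalize the term, beginning with a beta-redex.


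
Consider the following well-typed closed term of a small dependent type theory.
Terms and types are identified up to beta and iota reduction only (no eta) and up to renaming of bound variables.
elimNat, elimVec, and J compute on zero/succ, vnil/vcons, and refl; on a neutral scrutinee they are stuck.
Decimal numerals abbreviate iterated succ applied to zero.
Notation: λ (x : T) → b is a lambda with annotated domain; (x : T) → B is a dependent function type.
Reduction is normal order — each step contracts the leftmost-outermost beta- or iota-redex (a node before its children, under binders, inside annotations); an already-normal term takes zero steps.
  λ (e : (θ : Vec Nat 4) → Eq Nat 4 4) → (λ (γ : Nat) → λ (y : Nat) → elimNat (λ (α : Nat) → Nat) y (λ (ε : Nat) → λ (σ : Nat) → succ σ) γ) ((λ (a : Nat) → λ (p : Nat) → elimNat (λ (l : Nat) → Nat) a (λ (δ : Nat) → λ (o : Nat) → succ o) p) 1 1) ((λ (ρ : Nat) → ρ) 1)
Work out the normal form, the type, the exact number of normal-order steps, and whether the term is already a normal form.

reduced normal form:
  λ (e : (θ : Vec Nat 4) → Eq Nat 4 4) → 3
the term's type:
  (e : (θ : Vec Nat 4) → Eq Nat 4 4) → Nat
steps to reach normal form (normal order): 16
already normal: no
first redex: a beta-redex


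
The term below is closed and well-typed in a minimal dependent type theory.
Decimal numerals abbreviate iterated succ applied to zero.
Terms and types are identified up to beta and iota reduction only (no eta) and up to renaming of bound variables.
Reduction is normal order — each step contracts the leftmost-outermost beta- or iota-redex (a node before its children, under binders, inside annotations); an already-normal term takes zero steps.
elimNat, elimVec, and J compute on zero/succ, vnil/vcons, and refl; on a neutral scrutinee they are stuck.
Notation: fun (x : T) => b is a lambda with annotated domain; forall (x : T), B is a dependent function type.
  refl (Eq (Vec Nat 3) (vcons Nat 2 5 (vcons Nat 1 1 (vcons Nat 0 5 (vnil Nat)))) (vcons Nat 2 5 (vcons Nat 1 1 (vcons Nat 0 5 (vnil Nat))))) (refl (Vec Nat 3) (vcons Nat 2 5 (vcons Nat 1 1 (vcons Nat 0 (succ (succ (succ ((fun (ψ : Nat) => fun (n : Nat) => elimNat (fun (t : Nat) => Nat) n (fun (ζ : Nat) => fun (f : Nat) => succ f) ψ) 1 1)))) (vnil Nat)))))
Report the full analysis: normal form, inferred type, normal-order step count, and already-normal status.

resulting normal form:
  refl (Eq (Vec Nat 3) (vcons Nat 2 5 (vcons Nat 1 1 (vcons Nat 0 5 (vnil Nat)))) (vcons Nat 2 5 (vcons Nat 1 1 (vcons Nat 0 5 (vnil Nat))))) (refl (Vec Nat 3) (vcons Nat 2 5 (vcons Nat 1 1 (vcons Nat 0 5 (vnil Nat)))))
inferred type:
  Eq (Eq (Vec Nat 3) (vcons Nat 2 5 (vcons Nat 1 1 (vcons Nat 0 5 (vnil Nat)))) (vcons Nat 2 5 (vcons Nat 1 1 (vcons Nat 0 5 (vnil Nat))))) (refl (Vec Nat 3) (vcons Nat 2 5 (vcons Nat 1 1 (vcons Nat 0 5 (vnil Nat))))) (refl (Vec Nat 3) (vcons Nat 2 5 (vcons Nat 1 1 (vcons Nat 0 5 (vnil Nat)))))
reduction steps (normal order): 6
term was already normal: no
first redex: a beta-redex


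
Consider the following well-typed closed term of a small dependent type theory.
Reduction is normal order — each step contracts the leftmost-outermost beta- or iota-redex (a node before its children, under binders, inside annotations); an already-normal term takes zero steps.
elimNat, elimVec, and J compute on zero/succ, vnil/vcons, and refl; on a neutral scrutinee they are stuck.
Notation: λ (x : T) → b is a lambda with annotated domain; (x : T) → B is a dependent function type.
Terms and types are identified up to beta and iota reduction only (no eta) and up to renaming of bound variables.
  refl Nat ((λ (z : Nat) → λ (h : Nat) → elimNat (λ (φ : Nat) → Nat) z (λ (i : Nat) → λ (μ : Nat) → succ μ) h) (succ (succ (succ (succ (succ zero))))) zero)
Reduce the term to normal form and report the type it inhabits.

reduced normal form:
  refl Nat (succ (succ (succ (succ (succ zero)))))
inferred type:
  Eq Nat (succ (succ (succ (succ (succ zero))))) (succ (succ (succ (succ (succ zero)))))
observation: 3 normal-order steps separate the term from its normal form.


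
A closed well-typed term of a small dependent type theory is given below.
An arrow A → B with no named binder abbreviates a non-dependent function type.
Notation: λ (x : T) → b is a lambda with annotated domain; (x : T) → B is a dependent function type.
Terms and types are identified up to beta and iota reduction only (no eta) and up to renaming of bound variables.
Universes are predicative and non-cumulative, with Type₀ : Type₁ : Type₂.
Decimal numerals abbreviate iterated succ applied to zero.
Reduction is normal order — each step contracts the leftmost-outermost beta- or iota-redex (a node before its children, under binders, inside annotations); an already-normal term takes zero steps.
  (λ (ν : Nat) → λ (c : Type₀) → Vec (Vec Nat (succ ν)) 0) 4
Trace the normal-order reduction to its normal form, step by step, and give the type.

normal-order reduction:
  (λ (ν : Nat) → λ (c : Type₀) → Vec (Vec Nat (succ ν)) 0) 4
  ~> λ (ν : Type₀) → Vec (Vec Nat 5) 0
type:
  Type₀ → Type₀


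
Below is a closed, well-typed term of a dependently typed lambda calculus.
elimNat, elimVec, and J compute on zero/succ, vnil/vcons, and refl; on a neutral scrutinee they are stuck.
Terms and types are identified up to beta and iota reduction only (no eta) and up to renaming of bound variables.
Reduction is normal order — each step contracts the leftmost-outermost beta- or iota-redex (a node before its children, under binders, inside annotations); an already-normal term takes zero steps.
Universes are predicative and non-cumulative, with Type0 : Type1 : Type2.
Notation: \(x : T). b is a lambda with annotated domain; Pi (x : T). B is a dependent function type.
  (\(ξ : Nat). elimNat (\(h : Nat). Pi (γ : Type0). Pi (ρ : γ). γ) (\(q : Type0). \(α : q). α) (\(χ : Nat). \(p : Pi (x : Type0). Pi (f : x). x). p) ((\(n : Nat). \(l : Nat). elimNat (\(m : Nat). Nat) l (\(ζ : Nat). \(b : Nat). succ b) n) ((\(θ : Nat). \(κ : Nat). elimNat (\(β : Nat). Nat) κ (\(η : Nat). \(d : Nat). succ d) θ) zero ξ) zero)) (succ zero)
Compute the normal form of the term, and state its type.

normal form:
  \(ξ : Type0). \(h : ξ). h
the term's type:
  Pi (ξ : Type0). Pi (h : ξ). ξ


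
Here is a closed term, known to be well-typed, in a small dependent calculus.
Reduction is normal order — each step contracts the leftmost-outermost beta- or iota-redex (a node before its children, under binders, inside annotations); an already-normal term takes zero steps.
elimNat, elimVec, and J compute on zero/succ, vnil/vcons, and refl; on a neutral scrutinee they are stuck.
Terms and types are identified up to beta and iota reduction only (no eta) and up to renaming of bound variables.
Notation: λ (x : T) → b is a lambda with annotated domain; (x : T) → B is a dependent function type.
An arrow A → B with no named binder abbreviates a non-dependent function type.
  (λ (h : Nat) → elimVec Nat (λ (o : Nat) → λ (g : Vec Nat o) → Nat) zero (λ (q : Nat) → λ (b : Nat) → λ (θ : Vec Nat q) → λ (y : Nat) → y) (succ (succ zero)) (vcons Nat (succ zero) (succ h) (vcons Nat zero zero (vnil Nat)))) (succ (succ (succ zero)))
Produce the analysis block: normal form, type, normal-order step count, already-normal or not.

reduced normal form:
  zero
inferred type:
  Nat
reduction steps (normal order): 12
already normal: no
first redex: a beta-redex


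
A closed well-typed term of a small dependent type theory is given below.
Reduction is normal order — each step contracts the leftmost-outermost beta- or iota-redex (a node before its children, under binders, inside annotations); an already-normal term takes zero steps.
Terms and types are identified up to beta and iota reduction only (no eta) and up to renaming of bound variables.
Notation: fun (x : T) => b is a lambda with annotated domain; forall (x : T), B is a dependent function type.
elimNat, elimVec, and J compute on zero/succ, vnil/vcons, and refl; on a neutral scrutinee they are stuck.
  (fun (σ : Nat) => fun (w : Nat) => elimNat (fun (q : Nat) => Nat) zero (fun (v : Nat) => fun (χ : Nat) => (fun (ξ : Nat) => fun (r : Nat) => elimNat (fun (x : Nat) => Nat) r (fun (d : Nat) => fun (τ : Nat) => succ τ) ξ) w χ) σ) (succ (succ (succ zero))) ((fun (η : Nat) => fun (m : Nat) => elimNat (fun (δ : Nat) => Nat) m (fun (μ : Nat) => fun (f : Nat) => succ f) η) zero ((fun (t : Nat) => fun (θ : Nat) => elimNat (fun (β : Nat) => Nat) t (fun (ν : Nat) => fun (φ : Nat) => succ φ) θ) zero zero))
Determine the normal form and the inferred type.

normal form:
  zero
inferred type:
  Nat
observation: the first redex contracted is a beta-redex; the normal form is reached in 39 normal-order steps.


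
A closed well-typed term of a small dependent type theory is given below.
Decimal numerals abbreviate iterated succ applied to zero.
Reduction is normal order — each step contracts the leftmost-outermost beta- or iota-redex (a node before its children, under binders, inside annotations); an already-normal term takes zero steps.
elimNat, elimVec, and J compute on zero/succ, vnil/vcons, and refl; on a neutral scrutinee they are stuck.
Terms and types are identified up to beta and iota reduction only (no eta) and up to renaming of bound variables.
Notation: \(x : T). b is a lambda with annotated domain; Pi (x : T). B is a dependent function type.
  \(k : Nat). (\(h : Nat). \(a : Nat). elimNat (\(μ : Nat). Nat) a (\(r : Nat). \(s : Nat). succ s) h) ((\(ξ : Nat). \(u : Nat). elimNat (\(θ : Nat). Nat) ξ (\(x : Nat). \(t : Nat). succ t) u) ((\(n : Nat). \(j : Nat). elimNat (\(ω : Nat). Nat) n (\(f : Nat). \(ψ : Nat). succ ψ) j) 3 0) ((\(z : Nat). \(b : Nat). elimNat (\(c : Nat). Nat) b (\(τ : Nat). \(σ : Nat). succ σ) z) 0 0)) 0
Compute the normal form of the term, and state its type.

normal form:
  \(k : Nat). 3
inferred type:
  Pi (k : Nat). Nat
observation: reduction starts at a beta-redex, and 21 normal-order steps reach the normal form.


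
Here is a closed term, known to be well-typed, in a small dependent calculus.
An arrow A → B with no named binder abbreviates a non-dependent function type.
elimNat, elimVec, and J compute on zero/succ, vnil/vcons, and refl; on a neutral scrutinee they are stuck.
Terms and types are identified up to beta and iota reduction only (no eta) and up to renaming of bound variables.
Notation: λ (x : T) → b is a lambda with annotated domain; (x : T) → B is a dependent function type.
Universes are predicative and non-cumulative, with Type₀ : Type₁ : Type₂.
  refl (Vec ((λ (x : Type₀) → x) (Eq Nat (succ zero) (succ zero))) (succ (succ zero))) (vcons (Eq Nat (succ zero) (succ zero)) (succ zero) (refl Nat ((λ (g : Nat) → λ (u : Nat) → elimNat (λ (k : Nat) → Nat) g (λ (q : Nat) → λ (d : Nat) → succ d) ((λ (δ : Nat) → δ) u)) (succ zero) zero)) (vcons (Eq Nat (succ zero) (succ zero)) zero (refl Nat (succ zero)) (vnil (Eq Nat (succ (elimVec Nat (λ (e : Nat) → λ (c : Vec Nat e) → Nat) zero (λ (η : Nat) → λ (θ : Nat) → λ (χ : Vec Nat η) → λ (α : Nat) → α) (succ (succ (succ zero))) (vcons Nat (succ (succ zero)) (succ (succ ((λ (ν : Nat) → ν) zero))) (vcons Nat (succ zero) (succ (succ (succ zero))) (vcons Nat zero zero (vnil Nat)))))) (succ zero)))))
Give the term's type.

type:
  Eq (Vec (Eq Nat (succ zero) (succ zero)) (succ (succ zero))) (vcons (Eq Nat (succ zero) (succ zero)) (succ zero) (refl Nat (succ zero)) (vcons (Eq Nat (succ zero) (succ zero)) zero (refl Nat (succ zero)) (vnil (Eq Nat (succ zero) (succ zero))))) (vcons (Eq Nat (succ zero) (succ zero)) (succ zero) (refl Nat (succ zero)) (vcons (Eq Nat (succ zero) (succ zero)) zero (refl Nat (succ zero)) (vnil (Eq Nat (succ zero) (succ zero)))))


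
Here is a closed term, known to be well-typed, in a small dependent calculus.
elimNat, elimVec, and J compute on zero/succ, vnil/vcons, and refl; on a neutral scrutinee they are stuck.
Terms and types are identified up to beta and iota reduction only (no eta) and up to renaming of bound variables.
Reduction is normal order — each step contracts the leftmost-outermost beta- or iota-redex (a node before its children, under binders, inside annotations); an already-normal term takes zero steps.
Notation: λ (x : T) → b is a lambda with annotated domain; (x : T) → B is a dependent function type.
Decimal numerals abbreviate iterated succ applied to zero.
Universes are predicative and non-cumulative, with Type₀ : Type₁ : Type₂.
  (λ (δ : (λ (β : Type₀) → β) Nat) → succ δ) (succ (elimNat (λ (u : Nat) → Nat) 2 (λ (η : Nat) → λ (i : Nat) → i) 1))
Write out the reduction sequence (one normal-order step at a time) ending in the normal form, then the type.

normal-order reduction sequence:
  (λ (δ : (λ (β : Type₀) → β) Nat) → succ δ) (succ (elimNat (λ (u : Nat) → Nat) 2 (λ (η : Nat) → λ (i : Nat) → i) 1))
  ~> succ (succ (elimNat (λ (δ : Nat) → Nat) 2 (λ (β : Nat) → λ (u : Nat) → u) 1))
  ~> succ (succ ((λ (δ : Nat) → λ (β : Nat) → β) 0 (elimNat (λ (u : Nat) → Nat) 2 (λ (η : Nat) → λ (i : Nat) → i) 0)))
  ~> succ (succ ((λ (δ : Nat) → δ) (elimNat (λ (β : Nat) → Nat) 2 (λ (u : Nat) → λ (η : Nat) → η) 0)))
  ~> succ (succ (elimNat (λ (δ : Nat) → Nat) 2 (λ (β : Nat) → λ (u : Nat) → u) 0))
  ~> 4
type:
  Nat


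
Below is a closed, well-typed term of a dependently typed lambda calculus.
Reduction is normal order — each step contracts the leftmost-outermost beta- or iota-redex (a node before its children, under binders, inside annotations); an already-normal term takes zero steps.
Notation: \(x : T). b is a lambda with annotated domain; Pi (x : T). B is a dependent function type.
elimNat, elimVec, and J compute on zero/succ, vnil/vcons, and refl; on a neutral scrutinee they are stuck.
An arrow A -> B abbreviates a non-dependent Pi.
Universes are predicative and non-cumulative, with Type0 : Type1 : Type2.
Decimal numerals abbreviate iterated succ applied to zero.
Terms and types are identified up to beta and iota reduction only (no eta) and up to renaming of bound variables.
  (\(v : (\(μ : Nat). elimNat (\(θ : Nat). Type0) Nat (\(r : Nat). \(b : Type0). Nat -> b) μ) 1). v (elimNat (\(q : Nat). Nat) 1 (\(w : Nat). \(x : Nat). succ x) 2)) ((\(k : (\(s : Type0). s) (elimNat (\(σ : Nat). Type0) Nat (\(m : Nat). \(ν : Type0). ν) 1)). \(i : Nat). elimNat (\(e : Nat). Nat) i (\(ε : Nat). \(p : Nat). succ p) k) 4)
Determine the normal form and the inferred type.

reduced normal form:
  7
the term's type:
  Nat
observation: the first redex contracted is a beta-redex; the normal form is reached in 23 normal-order steps.


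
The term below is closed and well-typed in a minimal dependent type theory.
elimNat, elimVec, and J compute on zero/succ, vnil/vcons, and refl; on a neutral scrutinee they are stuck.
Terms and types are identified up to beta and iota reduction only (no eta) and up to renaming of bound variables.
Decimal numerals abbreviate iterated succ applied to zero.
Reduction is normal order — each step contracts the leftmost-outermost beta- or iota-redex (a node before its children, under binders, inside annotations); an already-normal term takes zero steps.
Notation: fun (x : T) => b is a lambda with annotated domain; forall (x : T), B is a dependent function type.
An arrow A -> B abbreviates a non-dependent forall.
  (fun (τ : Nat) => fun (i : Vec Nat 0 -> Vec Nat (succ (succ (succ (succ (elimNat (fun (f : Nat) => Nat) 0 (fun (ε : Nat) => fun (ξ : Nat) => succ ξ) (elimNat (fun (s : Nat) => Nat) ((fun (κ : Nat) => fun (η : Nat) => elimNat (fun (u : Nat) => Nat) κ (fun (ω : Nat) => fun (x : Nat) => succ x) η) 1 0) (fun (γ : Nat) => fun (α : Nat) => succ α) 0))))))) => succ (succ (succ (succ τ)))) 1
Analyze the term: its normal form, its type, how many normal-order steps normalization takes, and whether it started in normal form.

reduced normal form:
  fun (τ : Vec Nat 0 -> Vec Nat 5) => 5
the term's type:
  (Vec Nat 0 -> Vec Nat 5) -> Nat
normal-order step count: 9
started in normal form: no
first redex: a beta-redex


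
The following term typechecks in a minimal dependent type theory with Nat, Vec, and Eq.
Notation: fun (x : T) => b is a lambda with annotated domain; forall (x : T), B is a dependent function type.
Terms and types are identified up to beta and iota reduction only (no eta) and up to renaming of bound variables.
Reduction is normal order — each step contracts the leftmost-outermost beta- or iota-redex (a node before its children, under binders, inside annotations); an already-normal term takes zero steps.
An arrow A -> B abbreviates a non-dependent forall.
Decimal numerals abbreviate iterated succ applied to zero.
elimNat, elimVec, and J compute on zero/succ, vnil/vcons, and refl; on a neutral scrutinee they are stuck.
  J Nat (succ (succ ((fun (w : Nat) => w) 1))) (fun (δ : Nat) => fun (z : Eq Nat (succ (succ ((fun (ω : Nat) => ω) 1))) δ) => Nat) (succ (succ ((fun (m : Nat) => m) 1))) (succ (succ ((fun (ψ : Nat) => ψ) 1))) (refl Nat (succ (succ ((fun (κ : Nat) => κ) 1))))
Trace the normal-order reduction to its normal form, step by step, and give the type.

normal-order reduction sequence:
  J Nat (succ (succ ((fun (w : Nat) => w) 1))) (fun (δ : Nat) => fun (z : Eq Nat (succ (succ ((fun (ω : Nat) => ω) 1))) δ) => Nat) (succ (succ ((fun (m : Nat) => m) 1))) (succ (succ ((fun (ψ : Nat) => ψ) 1))) (refl Nat (succ (succ ((fun (κ : Nat) => κ) 1))))
  ~> succ (succ ((fun (w : Nat) => w) 1))
  ~> 3
inferred type:
  Nat


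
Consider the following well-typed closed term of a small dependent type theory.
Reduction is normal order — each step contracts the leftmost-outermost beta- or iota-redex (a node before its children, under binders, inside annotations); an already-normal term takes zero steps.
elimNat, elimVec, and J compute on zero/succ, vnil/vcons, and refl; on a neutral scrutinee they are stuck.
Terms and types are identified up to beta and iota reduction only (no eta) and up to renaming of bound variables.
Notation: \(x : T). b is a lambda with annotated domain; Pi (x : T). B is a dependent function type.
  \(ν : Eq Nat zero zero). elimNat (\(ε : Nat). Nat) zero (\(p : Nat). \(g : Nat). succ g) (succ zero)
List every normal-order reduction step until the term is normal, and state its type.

normal-order reduction sequence:
  \(ν : Eq Nat zero zero). elimNat (\(ε : Nat). Nat) zero (\(p : Nat). \(g : Nat). succ g) (succ zero)
  ~> \(ν : Eq Nat zero zero). (\(ε : Nat). \(p : Nat). succ p) zero (elimNat (\(g : Nat). Nat) zero (\(y : Nat). \(τ : Nat). succ τ) zero)
  ~> \(ν : Eq Nat zero zero). (\(ε : Nat). succ ε) (elimNat (\(p : Nat). Nat) zero (\(g : Nat). \(y : Nat). succ y) zero)
  ~> \(ν : Eq Nat zero zero). succ (elimNat (\(ε : Nat). Nat) zero (\(p : Nat). \(g : Nat). succ g) zero)
  ~> \(ν : Eq Nat zero zero). succ zero
the term's type:
  Pi (ν : Eq Nat zero zero). Nat


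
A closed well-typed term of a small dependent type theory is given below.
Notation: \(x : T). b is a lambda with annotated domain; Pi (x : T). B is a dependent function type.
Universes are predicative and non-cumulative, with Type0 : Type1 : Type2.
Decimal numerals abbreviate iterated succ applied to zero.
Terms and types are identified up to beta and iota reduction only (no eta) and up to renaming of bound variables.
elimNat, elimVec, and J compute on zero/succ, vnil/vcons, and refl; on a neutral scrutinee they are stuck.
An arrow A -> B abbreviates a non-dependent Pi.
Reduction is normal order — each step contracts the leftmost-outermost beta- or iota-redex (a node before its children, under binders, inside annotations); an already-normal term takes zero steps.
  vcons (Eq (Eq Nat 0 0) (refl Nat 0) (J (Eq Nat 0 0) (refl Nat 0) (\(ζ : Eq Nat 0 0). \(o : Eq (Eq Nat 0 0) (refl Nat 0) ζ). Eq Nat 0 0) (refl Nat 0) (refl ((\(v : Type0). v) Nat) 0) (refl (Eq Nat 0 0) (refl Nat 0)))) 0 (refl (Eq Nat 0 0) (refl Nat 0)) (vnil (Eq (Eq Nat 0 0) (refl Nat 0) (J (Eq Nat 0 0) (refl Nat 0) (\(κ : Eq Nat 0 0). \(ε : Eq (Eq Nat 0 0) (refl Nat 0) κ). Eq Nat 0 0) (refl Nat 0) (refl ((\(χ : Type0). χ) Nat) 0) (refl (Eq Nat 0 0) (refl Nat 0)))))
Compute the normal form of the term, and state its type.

resulting normal form:
  vcons (Eq (Eq Nat 0 0) (refl Nat 0) (refl Nat 0)) 0 (refl (Eq Nat 0 0) (refl Nat 0)) (vnil (Eq (Eq Nat 0 0) (refl Nat 0) (refl Nat 0)))
inferred type:
  Vec (Eq (Eq Nat 0 0) (refl Nat 0) (refl Nat 0)) 1


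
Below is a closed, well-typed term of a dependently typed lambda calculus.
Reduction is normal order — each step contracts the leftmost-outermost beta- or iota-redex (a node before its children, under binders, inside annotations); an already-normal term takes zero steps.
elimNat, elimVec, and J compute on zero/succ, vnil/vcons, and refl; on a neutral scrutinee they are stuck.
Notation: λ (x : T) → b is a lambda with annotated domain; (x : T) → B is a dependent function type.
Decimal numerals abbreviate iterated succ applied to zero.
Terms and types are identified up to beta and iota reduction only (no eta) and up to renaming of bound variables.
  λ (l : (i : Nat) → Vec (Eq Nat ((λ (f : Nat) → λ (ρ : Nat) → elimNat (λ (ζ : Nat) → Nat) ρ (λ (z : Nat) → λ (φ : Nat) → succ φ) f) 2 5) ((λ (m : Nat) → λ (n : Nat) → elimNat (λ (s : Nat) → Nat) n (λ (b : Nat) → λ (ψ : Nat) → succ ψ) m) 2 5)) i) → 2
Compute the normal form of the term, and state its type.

reduced normal form:
  λ (l : (i : Nat) → Vec (Eq Nat 7 7) i) → 2
the term's type:
  (l : (i : Nat) → Vec (Eq Nat 7 7) i) → Nat
observation: 18 normal-order steps separate the term from its normal form.


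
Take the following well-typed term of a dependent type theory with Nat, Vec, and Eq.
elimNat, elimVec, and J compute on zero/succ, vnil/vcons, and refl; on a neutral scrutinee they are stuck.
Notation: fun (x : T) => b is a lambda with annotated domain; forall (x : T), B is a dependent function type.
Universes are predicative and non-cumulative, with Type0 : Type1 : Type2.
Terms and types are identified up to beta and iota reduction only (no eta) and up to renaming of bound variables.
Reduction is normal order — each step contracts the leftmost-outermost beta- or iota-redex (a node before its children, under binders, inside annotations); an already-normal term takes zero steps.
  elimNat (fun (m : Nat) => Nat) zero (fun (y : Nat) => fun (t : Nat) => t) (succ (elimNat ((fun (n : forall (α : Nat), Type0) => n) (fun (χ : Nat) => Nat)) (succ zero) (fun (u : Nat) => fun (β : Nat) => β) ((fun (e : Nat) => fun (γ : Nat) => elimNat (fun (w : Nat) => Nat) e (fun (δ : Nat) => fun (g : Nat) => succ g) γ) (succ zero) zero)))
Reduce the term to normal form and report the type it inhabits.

reduced normal form:
  zero
type:
  Nat


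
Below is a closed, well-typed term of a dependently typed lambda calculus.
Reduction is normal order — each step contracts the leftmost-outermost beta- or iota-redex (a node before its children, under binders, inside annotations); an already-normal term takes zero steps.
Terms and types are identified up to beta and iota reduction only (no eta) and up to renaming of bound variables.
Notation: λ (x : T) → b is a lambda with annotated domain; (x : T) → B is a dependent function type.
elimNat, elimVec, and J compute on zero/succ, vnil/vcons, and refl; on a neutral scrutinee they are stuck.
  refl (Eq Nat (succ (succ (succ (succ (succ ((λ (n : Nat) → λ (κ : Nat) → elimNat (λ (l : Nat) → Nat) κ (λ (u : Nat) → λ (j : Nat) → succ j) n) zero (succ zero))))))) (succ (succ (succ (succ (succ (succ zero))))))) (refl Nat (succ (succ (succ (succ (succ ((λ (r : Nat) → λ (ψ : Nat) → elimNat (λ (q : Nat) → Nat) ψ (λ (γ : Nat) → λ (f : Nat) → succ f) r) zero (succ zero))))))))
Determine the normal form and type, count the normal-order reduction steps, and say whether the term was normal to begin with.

resulting normal form:
  refl (Eq Nat (succ (succ (succ (succ (succ (succ zero)))))) (succ (succ (succ (succ (succ (succ zero))))))) (refl Nat (succ (succ (succ (succ (succ (succ zero)))))))
inferred type:
  Eq (Eq Nat (succ (succ (succ (succ (succ (succ zero)))))) (succ (succ (succ (succ (succ (succ zero))))))) (refl Nat (succ (succ (succ (succ (succ (succ zero))))))) (refl Nat (succ (succ (succ (succ (succ (succ zero)))))))
normal-order step count: 6
already normal: no
first redex: a beta-redex


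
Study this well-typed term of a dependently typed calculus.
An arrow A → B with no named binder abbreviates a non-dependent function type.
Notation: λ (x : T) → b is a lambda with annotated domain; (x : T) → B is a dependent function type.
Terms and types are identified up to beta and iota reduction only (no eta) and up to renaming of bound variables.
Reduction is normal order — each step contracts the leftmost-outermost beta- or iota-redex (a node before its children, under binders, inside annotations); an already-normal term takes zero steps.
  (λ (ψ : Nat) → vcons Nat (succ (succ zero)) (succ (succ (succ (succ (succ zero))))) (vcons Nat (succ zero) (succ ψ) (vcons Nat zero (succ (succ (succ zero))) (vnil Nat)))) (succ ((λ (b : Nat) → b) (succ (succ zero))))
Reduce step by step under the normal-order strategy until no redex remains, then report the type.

reduction (normal order):
  (λ (ψ : Nat) → vcons Nat (succ (succ zero)) (succ (succ (succ (succ (succ zero))))) (vcons Nat (succ zero) (succ ψ) (vcons Nat zero (succ (succ (succ zero))) (vnil Nat)))) (succ ((λ (b : Nat) → b) (succ (succ zero))))
  ~> vcons Nat (succ (succ zero)) (succ (succ (succ (succ (succ zero))))) (vcons Nat (succ zero) (succ (succ ((λ (ψ : Nat) → ψ) (succ (succ zero))))) (vcons Nat zero (succ (succ (succ zero))) (vnil Nat)))
  ~> vcons Nat (succ (succ zero)) (succ (succ (succ (succ (succ zero))))) (vcons Nat (succ zero) (succ (succ (succ (succ zero)))) (vcons Nat zero (succ (succ (succ zero))) (vnil Nat)))
type:
  Vec Nat (succ (succ (succ zero)))


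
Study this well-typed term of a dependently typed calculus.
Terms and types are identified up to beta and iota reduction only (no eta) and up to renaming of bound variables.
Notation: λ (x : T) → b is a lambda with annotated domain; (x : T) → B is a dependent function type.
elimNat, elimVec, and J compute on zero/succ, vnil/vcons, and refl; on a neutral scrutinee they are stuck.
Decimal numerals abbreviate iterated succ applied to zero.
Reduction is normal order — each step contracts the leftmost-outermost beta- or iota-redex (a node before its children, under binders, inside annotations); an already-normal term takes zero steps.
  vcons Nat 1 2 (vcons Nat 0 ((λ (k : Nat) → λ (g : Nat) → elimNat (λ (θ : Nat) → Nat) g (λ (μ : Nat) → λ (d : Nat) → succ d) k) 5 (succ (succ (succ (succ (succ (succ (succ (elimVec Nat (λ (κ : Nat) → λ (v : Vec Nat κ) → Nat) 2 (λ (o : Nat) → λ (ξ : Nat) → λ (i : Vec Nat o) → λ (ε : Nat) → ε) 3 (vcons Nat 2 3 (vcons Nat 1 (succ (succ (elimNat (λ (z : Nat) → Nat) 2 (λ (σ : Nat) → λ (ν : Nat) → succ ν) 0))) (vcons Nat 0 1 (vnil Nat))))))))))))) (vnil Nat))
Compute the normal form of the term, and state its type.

resulting normal form:
  vcons Nat 1 2 (vcons Nat 0 14 (vnil Nat))
type:
  Vec Nat 2
observation: the first redex contracted is a beta-redex; the normal form is reached in 34 normal-order steps.
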